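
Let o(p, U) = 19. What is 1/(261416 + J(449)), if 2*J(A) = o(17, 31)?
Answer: 2/522851 ≈ 3.8252e-6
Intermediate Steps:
J(A) = 19/2 (J(A) = (½)*19 = 19/2)
1/(261416 + J(449)) = 1/(261416 + 19/2) = 1/(522851/2) = 2/522851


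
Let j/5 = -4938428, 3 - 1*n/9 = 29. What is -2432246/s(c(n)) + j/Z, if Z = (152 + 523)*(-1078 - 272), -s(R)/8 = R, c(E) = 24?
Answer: 37018750973/2916000 ≈ 12695.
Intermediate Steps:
n = -234 (n = 27 - 9*29 = 27 - 261 = -234)
s(R) = -8*R
j = -24692140 (j = 5*(-4938428) = -24692140)
Z = -911250 (Z = 675*(-1350) = -911250)
-2432246/s(c(n)) + j/Z = -2432246/((-8*24)) - 24692140/(-911250) = -2432246/(-192) - 24692140*(-1/911250) = -2432246*(-1/192) + 2469214/91125 = 1216123/96 + 2469214/91125 = 37018750973/2916000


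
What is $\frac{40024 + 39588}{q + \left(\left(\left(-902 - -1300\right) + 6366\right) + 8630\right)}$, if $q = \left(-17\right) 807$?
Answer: $\frac{79612}{1675} \approx 47.53$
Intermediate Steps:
$q = -13719$
$\frac{40024 + 39588}{q + \left(\left(\left(-902 - -1300\right) + 6366\right) + 8630\right)} = \frac{40024 + 39588}{-13719 + \left(\left(\left(-902 - -1300\right) + 6366\right) + 8630\right)} = \frac{79612}{-13719 + \left(\left(\left(-902 + 1300\right) + 6366\right) + 8630\right)} = \frac{79612}{-13719 + \left(\left(398 + 6366\right) + 8630\right)} = \frac{79612}{-13719 + \left(6764 + 8630\right)} = \frac{79612}{-13719 + 15394} = \frac{79612}{1675}$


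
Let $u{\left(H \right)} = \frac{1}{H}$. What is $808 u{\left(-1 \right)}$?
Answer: $-808$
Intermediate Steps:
$808 u{\left(-1 \right)} = \frac{808}{-1} = 808 \left(-1\right) = -808$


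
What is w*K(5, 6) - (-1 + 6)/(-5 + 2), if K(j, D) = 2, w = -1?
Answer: -⅓ ≈ -0.33333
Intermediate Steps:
w*K(5, 6) - (-1 + 6)/(-5 + 2) = -1*2 - (-1 + 6)/(-5 + 2) = -2 - 5/(-3) = -2 - 5*(-1)/3 = -2 - 1*(-5/3) = -2 + 5/3 = -⅓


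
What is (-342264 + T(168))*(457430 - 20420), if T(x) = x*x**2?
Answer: 1922567809680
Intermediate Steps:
T(x) = x**3
(-342264 + T(168))*(457430 - 20420) = (-342264 + 168**3)*(457430 - 20420) = (-342264 + 4741632)*437010 = 4399368*437010 = 1922567809680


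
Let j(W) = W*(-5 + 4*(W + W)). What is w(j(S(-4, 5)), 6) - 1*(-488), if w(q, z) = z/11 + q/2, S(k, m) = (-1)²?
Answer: 10781/22 ≈ 490.05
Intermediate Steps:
S(k, m) = 1
j(W) = W*(-5 + 8*W) (j(W) = W*(-5 + 4*(2*W)) = W*(-5 + 8*W))
w(q, z) = q/2 + z/11 (w(q, z) = z*(1/11) + q*(½) = z/11 + q/2 = q/2 + z/11)
w(j(S(-4, 5)), 6) - 1*(-488) = ((1*(-5 + 8*1))/2 + (1/11)*6) - 1*(-488) = ((1*(-5 + 8))/2 + 6/11) + 488 = ((1*3)/2 + 6/11) + 488 = ((½)*3 + 6/11) + 488 = (3/2 + 6/11) + 488 = 45/22 + 488 = 10781/22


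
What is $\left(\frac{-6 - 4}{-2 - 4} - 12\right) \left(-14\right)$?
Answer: $\frac{434}{3} \approx 144.67$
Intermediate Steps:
$\left(\frac{-6 - 4}{-2 - 4} - 12\right) \left(-14\right) = \left(- \frac{10}{-6} - 12\right) \left(-14\right) = \left(\left(-10\right) \left(- \frac{1}{6}\right) - 12\right) \left(-14\right) = \left(\frac{5}{3} - 12\right) \left(-14\right) = \left(- \frac{31}{3}\right) \left(-14\right) = \frac{434}{3}$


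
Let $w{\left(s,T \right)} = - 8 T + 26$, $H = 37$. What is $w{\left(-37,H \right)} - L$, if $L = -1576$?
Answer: $1306$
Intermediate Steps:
$w{\left(s,T \right)} = 26 - 8 T$
$w{\left(-37,H \right)} - L = \left(26 - 296\right) - -1576 = \left(26 - 296\right) + 1576 = -270 + 1576 = 1306$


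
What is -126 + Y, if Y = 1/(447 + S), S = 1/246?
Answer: -13855092/109963 ≈ -126.00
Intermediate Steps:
S = 1/246 ≈ 0.0040650
Y = 246/109963 (Y = 1/(447 + 1/246) = 1/(109963/246) = 246/109963 ≈ 0.0022371)
-126 + Y = -126 + 246/109963 = -13855092/109963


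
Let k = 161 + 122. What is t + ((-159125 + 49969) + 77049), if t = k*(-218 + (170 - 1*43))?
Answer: -57860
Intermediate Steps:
k = 283
t = -25753 (t = 283*(-218 + (170 - 1*43)) = 283*(-218 + (170 - 43)) = 283*(-218 + 127) = 283*(-91) = -25753)
t + ((-159125 + 49969) + 77049) = -25753 + ((-159125 + 49969) + 77049) = -25753 + (-109156 + 77049) = -25753 - 32107 = -57860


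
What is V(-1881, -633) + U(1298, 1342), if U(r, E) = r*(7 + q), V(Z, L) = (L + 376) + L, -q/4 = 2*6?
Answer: -54108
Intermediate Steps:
q = -48 (q = -8*6 = -4*12 = -48)
V(Z, L) = 376 + 2*L (V(Z, L) = (376 + L) + L = 376 + 2*L)
U(r, E) = -41*r (U(r, E) = r*(7 - 48) = r*(-41) = -41*r)
V(-1881, -633) + U(1298, 1342) = (376 + 2*(-633)) - 41*1298 = (376 - 1266) - 53218 = -890 - 53218 = -54108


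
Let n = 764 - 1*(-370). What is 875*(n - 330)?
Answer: 703500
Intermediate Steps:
n = 1134 (n = 764 + 370 = 1134)
875*(n - 330) = 875*(1134 - 330) = 875*804 = 703500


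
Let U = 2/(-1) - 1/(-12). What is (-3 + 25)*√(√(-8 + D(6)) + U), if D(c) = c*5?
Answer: 11*√(-69 + 36*√22)/3 ≈ 36.640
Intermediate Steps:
U = -23/12 (U = 2*(-1) - 1*(-1/12) = -2 + 1/12 = -23/12 ≈ -1.9167)
D(c) = 5*c
(-3 + 25)*√(√(-8 + D(6)) + U) = (-3 + 25)*√(√(-8 + 5*6) - 23/12) = 22*√(√(-8 + 30) - 23/12) = 22*√(√22 - 23/12) = 22*√(-23/12 + √22)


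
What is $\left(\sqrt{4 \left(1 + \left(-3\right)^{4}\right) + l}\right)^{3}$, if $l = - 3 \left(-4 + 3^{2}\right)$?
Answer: $313 \sqrt{313} \approx 5537.5$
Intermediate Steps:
$l = -15$ ($l = - 3 \left(-4 + 9\right) = \left(-3\right) 5 = -15$)
$\left(\sqrt{4 \left(1 + \left(-3\right)^{4}\right) + l}\right)^{3} = \left(\sqrt{4 \left(1 + \left(-3\right)^{4}\right) - 15}\right)^{3} = \left(\sqrt{4 \left(1 + 81\right) - 15}\right)^{3} = \left(\sqrt{4 \cdot 82 - 15}\right)^{3} = \left(\sqrt{328 - 15}\right)^{3} = \left(\sqrt{313}\right)^{3} = 313 \sqrt{313}$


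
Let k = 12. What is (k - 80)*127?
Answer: -8636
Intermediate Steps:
(k - 80)*127 = (12 - 80)*127 = -68*127 = -8636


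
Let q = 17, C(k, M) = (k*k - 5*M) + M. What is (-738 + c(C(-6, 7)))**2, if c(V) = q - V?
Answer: 531441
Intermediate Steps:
C(k, M) = k**2 - 4*M (C(k, M) = (k**2 - 5*M) + M = k**2 - 4*M)
c(V) = 17 - V
(-738 + c(C(-6, 7)))**2 = (-738 + (17 - ((-6)**2 - 4*7)))**2 = (-738 + (17 - (36 - 28)))**2 = (-738 + (17 - 1*8))**2 = (-738 + (17 - 8))**2 = (-738 + 9)**2 = (-729)**2 = 531441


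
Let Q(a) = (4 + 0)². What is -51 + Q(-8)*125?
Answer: 1949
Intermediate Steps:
Q(a) = 16 (Q(a) = 4² = 16)
-51 + Q(-8)*125 = -51 + 16*125 = -51 + 2000 = 1949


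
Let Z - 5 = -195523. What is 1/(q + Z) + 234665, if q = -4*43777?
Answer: 86972950289/370626 ≈ 2.3467e+5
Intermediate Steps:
q = -175108
Z = -195518 (Z = 5 - 195523 = -195518)
1/(q + Z) + 234665 = 1/(-175108 - 195518) + 234665 = 1/(-370626) + 234665 = -1/370626 + 234665 = 86972950289/370626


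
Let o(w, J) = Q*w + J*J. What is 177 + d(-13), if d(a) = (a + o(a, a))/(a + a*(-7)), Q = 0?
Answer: 179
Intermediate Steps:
o(w, J) = J² (o(w, J) = 0*w + J*J = 0 + J² = J²)
d(a) = -(a + a²)/(6*a) (d(a) = (a + a²)/(a + a*(-7)) = (a + a²)/(a - 7*a) = (a + a²)/((-6*a)) = (a + a²)*(-1/(6*a)) = -(a + a²)/(6*a))
177 + d(-13) = 177 + (-⅙ - ⅙*(-13)) = 177 + (-⅙ + 13/6) = 177 + 2 = 179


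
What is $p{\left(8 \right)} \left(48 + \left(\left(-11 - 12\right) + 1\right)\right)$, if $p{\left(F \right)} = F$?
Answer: $208$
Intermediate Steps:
$p{\left(8 \right)} \left(48 + \left(\left(-11 - 12\right) + 1\right)\right) = 8 \left(48 + \left(\left(-11 - 12\right) + 1\right)\right) = 8 \left(48 + \left(-23 + 1\right)\right) = 8 \left(48 - 22\right) = 8 \cdot 26 = 208$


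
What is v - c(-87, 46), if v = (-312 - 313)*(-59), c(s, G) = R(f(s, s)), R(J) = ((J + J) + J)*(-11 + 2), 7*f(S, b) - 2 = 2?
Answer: 258233/7 ≈ 36890.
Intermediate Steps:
f(S, b) = 4/7 (f(S, b) = 2/7 + (⅐)*2 = 2/7 + 2/7 = 4/7)
R(J) = -27*J (R(J) = (2*J + J)*(-9) = (3*J)*(-9) = -27*J)
c(s, G) = -108/7 (c(s, G) = -27*4/7 = -108/7)
v = 36875 (v = -625*(-59) = 36875)
v - c(-87, 46) = 36875 - 1*(-108/7) = 36875 + 108/7 = 258233/7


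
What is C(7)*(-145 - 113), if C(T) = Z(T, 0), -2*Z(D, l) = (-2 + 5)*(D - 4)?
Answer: 1161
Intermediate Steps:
Z(D, l) = 6 - 3*D/2 (Z(D, l) = -(-2 + 5)*(D - 4)/2 = -3*(-4 + D)/2 = -(-12 + 3*D)/2 = 6 - 3*D/2)
C(T) = 6 - 3*T/2
C(7)*(-145 - 113) = (6 - 3/2*7)*(-145 - 113) = (6 - 21/2)*(-258) = -9/2*(-258) = 1161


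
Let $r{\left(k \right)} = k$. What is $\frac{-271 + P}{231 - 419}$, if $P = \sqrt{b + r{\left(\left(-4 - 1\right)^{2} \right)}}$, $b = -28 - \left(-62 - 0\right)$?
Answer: $\frac{271}{188} - \frac{\sqrt{59}}{188} \approx 1.4006$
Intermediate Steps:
$b = 34$ ($b = -28 - \left(-62 + 0\right) = -28 - -62 = -28 + 62 = 34$)
$P = \sqrt{59}$ ($P = \sqrt{34 + \left(-4 - 1\right)^{2}} = \sqrt{34 + \left(-5\right)^{2}} = \sqrt{34 + 25} = \sqrt{59} \approx 7.6811$)
$\frac{-271 + P}{231 - 419} = \frac{-271 + \sqrt{59}}{231 - 419} = \frac{-271 + \sqrt{59}}{-188} = \left(-271 + \sqrt{59}\right) \left(- \frac{1}{188}\right) = \frac{271}{188} - \frac{\sqrt{59}}{188}$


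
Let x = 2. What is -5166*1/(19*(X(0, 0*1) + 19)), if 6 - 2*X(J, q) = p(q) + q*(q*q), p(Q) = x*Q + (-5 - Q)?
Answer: -1476/133 ≈ -11.098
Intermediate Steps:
p(Q) = -5 + Q (p(Q) = 2*Q + (-5 - Q) = -5 + Q)
X(J, q) = 11/2 - q/2 - q³/2 (X(J, q) = 3 - ((-5 + q) + q*(q*q))/2 = 3 - ((-5 + q) + q*q²)/2 = 3 - ((-5 + q) + q³)/2 = 3 - (-5 + q + q³)/2 = 3 + (5/2 - q/2 - q³/2) = 11/2 - q/2 - q³/2)
-5166*1/(19*(X(0, 0*1) + 19)) = -5166*1/(19*((11/2 - 0 - (0*1)³/2) + 19)) = -5166*1/(19*((11/2 - ½*0 - ½*0³) + 19)) = -5166*1/(19*((11/2 + 0 - ½*0) + 19)) = -5166*1/(19*((11/2 + 0 + 0) + 19)) = -5166*1/(19*(11/2 + 19)) = -5166/(19*(49/2)) = -5166/931/2 = -5166*2/931 = -1476/133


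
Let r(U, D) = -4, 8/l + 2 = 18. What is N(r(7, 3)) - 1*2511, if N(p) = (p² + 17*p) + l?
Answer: -5125/2 ≈ -2562.5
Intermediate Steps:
l = ½ (l = 8/(-2 + 18) = 8/16 = 8*(1/16) = ½ ≈ 0.50000)
N(p) = ½ + p² + 17*p (N(p) = (p² + 17*p) + ½ = ½ + p² + 17*p)
N(r(7, 3)) - 1*2511 = (½ + (-4)² + 17*(-4)) - 1*2511 = (½ + 16 - 68) - 2511 = -103/2 - 2511 = -5125/2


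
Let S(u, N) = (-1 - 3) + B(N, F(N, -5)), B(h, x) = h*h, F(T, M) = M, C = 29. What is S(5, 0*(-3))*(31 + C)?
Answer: -240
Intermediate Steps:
B(h, x) = h**2
S(u, N) = -4 + N**2 (S(u, N) = (-1 - 3) + N**2 = -4 + N**2)
S(5, 0*(-3))*(31 + C) = (-4 + (0*(-3))**2)*(31 + 29) = (-4 + 0**2)*60 = (-4 + 0)*60 = -4*60 = -240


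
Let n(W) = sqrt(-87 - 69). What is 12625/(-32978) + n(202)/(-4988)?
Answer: -12625/32978 - I*sqrt(39)/2494 ≈ -0.38283 - 0.002504*I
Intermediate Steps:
n(W) = 2*I*sqrt(39) (n(W) = sqrt(-156) = 2*I*sqrt(39))
12625/(-32978) + n(202)/(-4988) = 12625/(-32978) + (2*I*sqrt(39))/(-4988) = 12625*(-1/32978) + (2*I*sqrt(39))*(-1/4988) = -12625/32978 - I*sqrt(39)/2494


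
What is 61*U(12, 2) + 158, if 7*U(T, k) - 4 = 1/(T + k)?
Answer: 18961/98 ≈ 193.48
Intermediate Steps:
U(T, k) = 4/7 + 1/(7*(T + k))
61*U(12, 2) + 158 = 61*((1 + 4*12 + 4*2)/(7*(12 + 2))) + 158 = 61*((⅐)*(1 + 48 + 8)/14) + 158 = 61*((⅐)*(1/14)*57) + 158 = 61*(57/98) + 158 = 3477/98 + 158 = 18961/98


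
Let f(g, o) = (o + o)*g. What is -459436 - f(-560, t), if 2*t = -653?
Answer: -825116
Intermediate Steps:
t = -653/2 (t = (½)*(-653) = -653/2 ≈ -326.50)
f(g, o) = 2*g*o (f(g, o) = (2*o)*g = 2*g*o)
-459436 - f(-560, t) = -459436 - 2*(-560)*(-653)/2 = -459436 - 1*365680 = -459436 - 365680 = -825116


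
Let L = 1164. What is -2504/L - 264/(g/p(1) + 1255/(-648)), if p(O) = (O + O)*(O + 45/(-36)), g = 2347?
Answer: -1855115390/885503397 ≈ -2.0950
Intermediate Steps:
p(O) = 2*O*(-5/4 + O) (p(O) = (2*O)*(O + 45*(-1/36)) = (2*O)*(O - 5/4) = (2*O)*(-5/4 + O) = 2*O*(-5/4 + O))
-2504/L - 264/(g/p(1) + 1255/(-648)) = -2504/1164 - 264/(2347/(((1/2)*1*(-5 + 4*1))) + 1255/(-648)) = -2504*1/1164 - 264/(2347/(((1/2)*1*(-5 + 4))) + 1255*(-1/648)) = -626/291 - 264/(2347/(((1/2)*1*(-1))) - 1255/648) = -626/291 - 264/(2347/(-1/2) - 1255/648) = -626/291 - 264/(2347*(-2) - 1255/648) = -626/291 - 264/(-4694 - 1255/648) = -626/291 - 264/(-3042967/648) = -626/291 - 264*(-648/3042967) = -626/291 + 171072/3042967 = -1855115390/885503397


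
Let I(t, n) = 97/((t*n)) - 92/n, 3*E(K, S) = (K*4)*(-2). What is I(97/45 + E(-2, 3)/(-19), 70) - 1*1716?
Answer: -192616901/112210 ≈ -1716.6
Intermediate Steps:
E(K, S) = -8*K/3 (E(K, S) = ((K*4)*(-2))/3 = ((4*K)*(-2))/3 = (-8*K)/3 = -8*K/3)
I(t, n) = -92/n + 97/(n*t) (I(t, n) = 97/((n*t)) - 92/n = 97*(1/(n*t)) - 92/n = 97/(n*t) - 92/n = -92/n + 97/(n*t))
I(97/45 + E(-2, 3)/(-19), 70) - 1*1716 = (97 - 92*(97/45 - 8/3*(-2)/(-19)))/(70*(97/45 - 8/3*(-2)/(-19))) - 1*1716 = (97 - 92*(97*(1/45) + (16/3)*(-1/19)))/(70*(97*(1/45) + (16/3)*(-1/19))) - 1716 = (97 - 92*(97/45 - 16/57))/(70*(97/45 - 16/57)) - 1716 = (97 - 92*1603/855)/(70*(1603/855)) - 1716 = (1/70)*(855/1603)*(97 - 147476/855) - 1716 = (1/70)*(855/1603)*(-64541/855) - 1716 = -64541/112210 - 1716 = -192616901/112210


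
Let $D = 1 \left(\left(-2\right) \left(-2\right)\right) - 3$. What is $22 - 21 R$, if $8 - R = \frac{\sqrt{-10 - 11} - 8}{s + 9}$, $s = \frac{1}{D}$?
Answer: $- \frac{814}{5} + \frac{21 i \sqrt{21}}{10} \approx -162.8 + 9.6234 i$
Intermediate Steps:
$D = 1$ ($D = 1 \cdot 4 - 3 = 4 - 3 = 1$)
$s = 1$ ($s = 1^{-1} = 1$)
$R = \frac{44}{5} - \frac{i \sqrt{21}}{10}$ ($R = 8 - \frac{\sqrt{-10 - 11} - 8}{1 + 9} = 8 - \frac{\sqrt{-21} - 8}{10} = 8 - \left(i \sqrt{21} - 8\right) \frac{1}{10} = 8 - \left(-8 + i \sqrt{21}\right) \frac{1}{10} = 8 - \left(- \frac{4}{5} + \frac{i \sqrt{21}}{10}\right) = 8 + \left(\frac{4}{5} - \frac{i \sqrt{21}}{10}\right) = \frac{44}{5} - \frac{i \sqrt{21}}{10} \approx 8.8 - 0.45826 i$)
$22 - 21 R = 22 - 21 \left(\frac{44}{5} - \frac{i \sqrt{21}}{10}\right) = 22 - \left(\frac{924}{5} - \frac{21 i \sqrt{21}}{10}\right) = - \frac{814}{5} + \frac{21 i \sqrt{21}}{10}$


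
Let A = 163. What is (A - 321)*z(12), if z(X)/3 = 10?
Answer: -4740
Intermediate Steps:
z(X) = 30 (z(X) = 3*10 = 30)
(A - 321)*z(12) = (163 - 321)*30 = -158*30 = -4740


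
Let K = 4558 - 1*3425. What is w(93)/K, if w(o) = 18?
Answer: 18/1133 ≈ 0.015887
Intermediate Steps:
K = 1133 (K = 4558 - 3425 = 1133)
w(93)/K = 18/1133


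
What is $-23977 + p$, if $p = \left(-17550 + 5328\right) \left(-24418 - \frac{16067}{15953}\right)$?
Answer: $\frac{680110867483}{2279} \approx 2.9843 \cdot 10^{8}$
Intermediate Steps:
$p = \frac{680165511066}{2279}$ ($p = - 12222 \left(-24418 - \frac{16067}{15953}\right) = \left(-12222\right) \left(- \frac{389556421}{15953}\right) = \frac{680165511066}{2279} \approx 2.9845 \cdot 10^{8}$)
$-23977 + p = -23977 + \frac{680165511066}{2279} = \frac{680110867483}{2279}$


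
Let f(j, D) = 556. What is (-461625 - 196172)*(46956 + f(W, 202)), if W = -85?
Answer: -31253251064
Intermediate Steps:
(-461625 - 196172)*(46956 + f(W, 202)) = (-461625 - 196172)*(46956 + 556) = -657797*47512 = -31253251064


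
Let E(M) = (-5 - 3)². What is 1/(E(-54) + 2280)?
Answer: 1/2344 ≈ 0.00042662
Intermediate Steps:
E(M) = 64 (E(M) = (-8)² = 64)
1/(E(-54) + 2280) = 1/(64 + 2280) = 1/2344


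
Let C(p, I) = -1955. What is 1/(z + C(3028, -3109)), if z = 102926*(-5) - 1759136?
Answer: -1/2275721 ≈ -4.3942e-7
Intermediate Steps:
z = -2273766 (z = -514630 - 1759136 = -2273766)
1/(z + C(3028, -3109)) = 1/(-2273766 - 1955) = 1/(-2275721) = -1/2275721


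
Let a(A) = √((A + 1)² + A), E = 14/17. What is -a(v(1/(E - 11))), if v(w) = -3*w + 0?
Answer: -√58999/173 ≈ -1.4040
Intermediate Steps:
E = 14/17 (E = 14*(1/17) = 14/17 ≈ 0.82353)
v(w) = -3*w
a(A) = √(A + (1 + A)²) (a(A) = √((1 + A)² + A) = √(A + (1 + A)²))
-a(v(1/(E - 11))) = -√(-3/(14/17 - 11) + (1 - 3/(14/17 - 11))²) = -√(-3/(-173/17) + (1 - 3/(-173/17))²) = -√(-3*(-17/173) + (1 - 3*(-17/173))²) = -√(51/173 + (1 + 51/173)²) = -√(51/173 + (224/173)²) = -√(51/173 + 50176/29929) = -√(58999/29929) = -√58999/173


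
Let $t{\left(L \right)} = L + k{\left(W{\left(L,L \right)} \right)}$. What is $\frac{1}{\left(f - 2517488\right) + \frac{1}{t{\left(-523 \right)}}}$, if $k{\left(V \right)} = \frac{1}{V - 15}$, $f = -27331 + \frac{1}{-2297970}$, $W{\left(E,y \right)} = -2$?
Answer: $- \frac{1135197180}{2888871354581219} \approx -3.9296 \cdot 10^{-7}$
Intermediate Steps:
$f = - \frac{62805818071}{2297970}$ ($f = -27331 - \frac{1}{2297970} = - \frac{62805818071}{2297970} \approx -27331.0$)
$k{\left(V \right)} = \frac{1}{-15 + V}$
$t{\left(L \right)} = - \frac{1}{17} + L$ ($t{\left(L \right)} = L + \frac{1}{-15 - 2} = L + \frac{1}{-17} = L - \frac{1}{17} = - \frac{1}{17} + L$)
$\frac{1}{\left(f - 2517488\right) + \frac{1}{t{\left(-523 \right)}}} = \frac{1}{\left(- \frac{62805818071}{2297970} - 2517488\right) + \frac{1}{- \frac{1}{17} - 523}} = \frac{1}{- \frac{5847917717431}{2297970} + \frac{1}{- \frac{8892}{17}}} = \frac{1}{- \frac{5847917717431}{2297970} - \frac{17}{8892}} = \frac{1}{- \frac{2888871354581219}{1135197180}} = - \frac{1135197180}{2888871354581219}$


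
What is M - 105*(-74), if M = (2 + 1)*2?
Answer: 7776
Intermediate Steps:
M = 6 (M = 3*2 = 6)
M - 105*(-74) = 6 - 105*(-74) = 6 + 7770 = 7776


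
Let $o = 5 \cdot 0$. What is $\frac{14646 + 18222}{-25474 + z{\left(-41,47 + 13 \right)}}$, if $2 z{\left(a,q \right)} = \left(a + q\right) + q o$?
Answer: $- \frac{65736}{50929} \approx -1.2907$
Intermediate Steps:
$o = 0$
$z{\left(a,q \right)} = \frac{a}{2} + \frac{q}{2}$ ($z{\left(a,q \right)} = \frac{\left(a + q\right) + q 0}{2} = \frac{\left(a + q\right) + 0}{2} = \frac{a + q}{2} = \frac{a}{2} + \frac{q}{2}$)
$\frac{14646 + 18222}{-25474 + z{\left(-41,47 + 13 \right)}} = \frac{14646 + 18222}{-25474 + \left(\frac{1}{2} \left(-41\right) + \frac{47 + 13}{2}\right)} = \frac{32868}{-25474 + \left(- \frac{41}{2} + \frac{1}{2} \cdot 60\right)} = \frac{32868}{-25474 + \left(- \frac{41}{2} + 30\right)} = \frac{32868}{-25474 + \frac{19}{2}} = \frac{32868}{- \frac{50929}{2}} = 32868 \left(- \frac{2}{50929}\right) = - \frac{65736}{50929}$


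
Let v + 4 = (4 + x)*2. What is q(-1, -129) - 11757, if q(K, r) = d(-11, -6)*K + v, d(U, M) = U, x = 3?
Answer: -11736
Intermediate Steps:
v = 10 (v = -4 + (4 + 3)*2 = -4 + 7*2 = -4 + 14 = 10)
q(K, r) = 10 - 11*K (q(K, r) = -11*K + 10 = 10 - 11*K)
q(-1, -129) - 11757 = (10 - 11*(-1)) - 11757 = (10 + 11) - 11757 = 21 - 11757 = -11736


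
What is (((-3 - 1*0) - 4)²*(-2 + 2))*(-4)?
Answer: 0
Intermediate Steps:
(((-3 - 1*0) - 4)²*(-2 + 2))*(-4) = (((-3 + 0) - 4)²*0)*(-4) = ((-3 - 4)²*0)*(-4) = ((-7)²*0)*(-4) = (49*0)*(-4) = 0*(-4) = 0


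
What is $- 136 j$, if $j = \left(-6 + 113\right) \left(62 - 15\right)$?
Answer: $-683944$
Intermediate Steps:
$j = 5029$ ($j = 107 \cdot 47 = 5029$)
$- 136 j = \left(-136\right) 5029 = -683944$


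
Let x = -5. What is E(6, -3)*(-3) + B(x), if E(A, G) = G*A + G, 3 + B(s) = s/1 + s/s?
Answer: 56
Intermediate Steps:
B(s) = -2 + s (B(s) = -3 + (s/1 + s/s) = -3 + (s*1 + 1) = -3 + (s + 1) = -3 + (1 + s) = -2 + s)
E(A, G) = G + A*G (E(A, G) = A*G + G = G + A*G)
E(6, -3)*(-3) + B(x) = -3*(1 + 6)*(-3) + (-2 - 5) = -3*7*(-3) - 7 = -21*(-3) - 7 = 63 - 7 = 56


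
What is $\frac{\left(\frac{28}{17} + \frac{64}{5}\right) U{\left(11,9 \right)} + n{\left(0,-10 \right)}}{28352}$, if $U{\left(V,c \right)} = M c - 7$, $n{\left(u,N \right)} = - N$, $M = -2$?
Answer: $- \frac{2985}{240992} \approx -0.012386$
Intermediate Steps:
$U{\left(V,c \right)} = -7 - 2 c$ ($U{\left(V,c \right)} = - 2 c - 7 = -7 - 2 c$)
$\frac{\left(\frac{28}{17} + \frac{64}{5}\right) U{\left(11,9 \right)} + n{\left(0,-10 \right)}}{28352} = \frac{\left(\frac{28}{17} + \frac{64}{5}\right) \left(-7 - 18\right) - -10}{28352} = \left(\left(28 \cdot \frac{1}{17} + 64 \cdot \frac{1}{5}\right) \left(-7 - 18\right) + 10\right) \frac{1}{28352} = \left(\left(\frac{28}{17} + \frac{64}{5}\right) \left(-25\right) + 10\right) \frac{1}{28352} = \left(\frac{1228}{85} \left(-25\right) + 10\right) \frac{1}{28352} = \left(- \frac{6140}{17} + 10\right) \frac{1}{28352} = \left(- \frac{5970}{17}\right) \frac{1}{28352} = - \frac{2985}{240992}$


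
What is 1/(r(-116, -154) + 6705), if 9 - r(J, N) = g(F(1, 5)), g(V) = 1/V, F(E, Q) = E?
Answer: 1/6713 ≈ 0.00014896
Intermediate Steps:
r(J, N) = 8 (r(J, N) = 9 - 1/1 = 9 - 1*1 = 9 - 1 = 8)
1/(r(-116, -154) + 6705) = 1/(8 + 6705) = 1/6713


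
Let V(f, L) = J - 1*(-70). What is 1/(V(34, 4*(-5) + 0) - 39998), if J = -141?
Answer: -1/40069 ≈ -2.4957e-5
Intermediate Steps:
V(f, L) = -71 (V(f, L) = -141 - 1*(-70) = -141 + 70 = -71)
1/(V(34, 4*(-5) + 0) - 39998) = 1/(-71 - 39998) = 1/(-40069) = -1/40069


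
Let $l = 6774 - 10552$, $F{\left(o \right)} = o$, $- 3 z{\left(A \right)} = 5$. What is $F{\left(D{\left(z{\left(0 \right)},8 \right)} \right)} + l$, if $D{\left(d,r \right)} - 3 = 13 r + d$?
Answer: $- \frac{11018}{3} \approx -3672.7$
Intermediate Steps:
$z{\left(A \right)} = - \frac{5}{3}$ ($z{\left(A \right)} = \left(- \frac{1}{3}\right) 5 = - \frac{5}{3}$)
$D{\left(d,r \right)} = 3 + d + 13 r$ ($D{\left(d,r \right)} = 3 + \left(13 r + d\right) = 3 + \left(d + 13 r\right) = 3 + d + 13 r$)
$l = -3778$
$F{\left(D{\left(z{\left(0 \right)},8 \right)} \right)} + l = \left(3 - \frac{5}{3} + 13 \cdot 8\right) - 3778 = \left(3 - \frac{5}{3} + 104\right) - 3778 = \frac{316}{3} - 3778 = - \frac{11018}{3}$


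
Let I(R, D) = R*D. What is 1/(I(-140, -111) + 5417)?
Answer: 1/20957 ≈ 4.7717e-5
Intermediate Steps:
I(R, D) = D*R
1/(I(-140, -111) + 5417) = 1/(-111*(-140) + 5417) = 1/(15540 + 5417) = 1/20957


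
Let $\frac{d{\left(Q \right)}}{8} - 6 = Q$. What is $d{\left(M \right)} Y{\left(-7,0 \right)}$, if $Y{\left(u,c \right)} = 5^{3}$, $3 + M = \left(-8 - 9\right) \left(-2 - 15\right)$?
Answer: $292000$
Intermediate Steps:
$M = 286$ ($M = -3 + \left(-8 - 9\right) \left(-2 - 15\right) = -3 - -289 = -3 + 289 = 286$)
$d{\left(Q \right)} = 48 + 8 Q$
$Y{\left(u,c \right)} = 125$
$d{\left(M \right)} Y{\left(-7,0 \right)} = \left(48 + 8 \cdot 286\right) 125 = \left(48 + 2288\right) 125 = 2336 \cdot 125 = 292000$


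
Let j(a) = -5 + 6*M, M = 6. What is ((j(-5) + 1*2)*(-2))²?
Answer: 4356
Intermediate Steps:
j(a) = 31 (j(a) = -5 + 6*6 = -5 + 36 = 31)
((j(-5) + 1*2)*(-2))² = ((31 + 1*2)*(-2))² = ((31 + 2)*(-2))² = (33*(-2))² = (-66)² = 4356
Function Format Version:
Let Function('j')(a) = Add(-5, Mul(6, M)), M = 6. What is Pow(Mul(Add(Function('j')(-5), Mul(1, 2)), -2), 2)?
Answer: 4356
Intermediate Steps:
Function('j')(a) = 31 (Function('j')(a) = Add(-5, Mul(6, 6)) = Add(-5, 36) = 31)
Pow(Mul(Add(Function('j')(-5), Mul(1, 2)), -2), 2) = Pow(Mul(Add(31, Mul(1, 2)), -2), 2) = Pow(Mul(Add(31, 2), -2), 2) = Pow(Mul(33, -2), 2) = Pow(-66, 2) = 4356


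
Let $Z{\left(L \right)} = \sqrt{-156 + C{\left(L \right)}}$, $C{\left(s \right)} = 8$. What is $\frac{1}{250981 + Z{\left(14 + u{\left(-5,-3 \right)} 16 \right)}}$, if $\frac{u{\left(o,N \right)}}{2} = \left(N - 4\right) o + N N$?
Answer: $\frac{250981}{62991462509} - \frac{2 i \sqrt{37}}{62991462509} \approx 3.9844 \cdot 10^{-6} - 1.9313 \cdot 10^{-10} i$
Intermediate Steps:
$u{\left(o,N \right)} = 2 N^{2} + 2 o \left(-4 + N\right)$ ($u{\left(o,N \right)} = 2 \left(\left(N - 4\right) o + N N\right) = 2 \left(\left(-4 + N\right) o + N^{2}\right) = 2 \left(o \left(-4 + N\right) + N^{2}\right) = 2 \left(N^{2} + o \left(-4 + N\right)\right) = 2 N^{2} + 2 o \left(-4 + N\right)$)
$Z{\left(L \right)} = 2 i \sqrt{37}$ ($Z{\left(L \right)} = \sqrt{-156 + 8} = \sqrt{-148} = 2 i \sqrt{37}$)
$\frac{1}{250981 + Z{\left(14 + u{\left(-5,-3 \right)} 16 \right)}} = \frac{1}{250981 + 2 i \sqrt{37}}$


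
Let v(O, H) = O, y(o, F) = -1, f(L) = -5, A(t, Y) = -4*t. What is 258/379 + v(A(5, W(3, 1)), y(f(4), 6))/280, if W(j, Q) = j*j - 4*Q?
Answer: 3233/5306 ≈ 0.60931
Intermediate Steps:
W(j, Q) = j² - 4*Q
258/379 + v(A(5, W(3, 1)), y(f(4), 6))/280 = 258/379 - 4*5/280 = 258*(1/379) - 20*1/280 = 258/379 - 1/14 = 3233/5306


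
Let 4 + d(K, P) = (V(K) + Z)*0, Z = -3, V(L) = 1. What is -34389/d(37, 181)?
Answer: 34389/4 ≈ 8597.3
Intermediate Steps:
d(K, P) = -4 (d(K, P) = -4 + (1 - 3)*0 = -4 - 2*0 = -4 + 0 = -4)
-34389/d(37, 181) = -34389/(-4) = -34389*(-1/4) = 34389/4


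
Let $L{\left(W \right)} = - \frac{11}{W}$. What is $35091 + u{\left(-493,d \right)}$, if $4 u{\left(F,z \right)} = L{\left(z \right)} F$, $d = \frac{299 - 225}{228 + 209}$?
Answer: $\frac{12756787}{296} \approx 43097.0$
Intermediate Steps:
$d = \frac{74}{437} \approx 0.16934$
$u{\left(F,z \right)} = - \frac{11 F}{4 z}$ ($u{\left(F,z \right)} = \frac{- \frac{11}{z} F}{4} = \frac{\left(-11\right) F \frac{1}{z}}{4} = - \frac{11 F}{4 z}$)
$35091 + u{\left(-493,d \right)} = 35091 - - \frac{5423}{4 \cdot \frac{74}{437}} = 35091 - \left(- \frac{5423}{4}\right) \frac{437}{74} = 35091 + \frac{2369851}{296} = \frac{12756787}{296}$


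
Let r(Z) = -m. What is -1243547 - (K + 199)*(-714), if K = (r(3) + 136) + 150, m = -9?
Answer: -890831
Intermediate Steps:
r(Z) = 9 (r(Z) = -1*(-9) = 9)
K = 295 (K = (9 + 136) + 150 = 145 + 150 = 295)
-1243547 - (K + 199)*(-714) = -1243547 - (295 + 199)*(-714) = -1243547 - 494*(-714) = -1243547 - 1*(-352716) = -1243547 + 352716 = -890831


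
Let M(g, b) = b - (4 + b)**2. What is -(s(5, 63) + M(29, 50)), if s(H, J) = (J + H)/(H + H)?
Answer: 14296/5 ≈ 2859.2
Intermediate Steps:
s(H, J) = (H + J)/(2*H) (s(H, J) = (H + J)/((2*H)) = (H + J)*(1/(2*H)) = (H + J)/(2*H))
-(s(5, 63) + M(29, 50)) = -((1/2)*(5 + 63)/5 + (50 - (4 + 50)**2)) = -((1/2)*(1/5)*68 + (50 - 1*54**2)) = -(34/5 + (50 - 1*2916)) = -(34/5 + (50 - 2916)) = -(34/5 - 2866) = -1*(-14296/5) = 14296/5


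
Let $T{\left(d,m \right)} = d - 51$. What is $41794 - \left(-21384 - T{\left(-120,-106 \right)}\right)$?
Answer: $63007$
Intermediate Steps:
$T{\left(d,m \right)} = -51 + d$ ($T{\left(d,m \right)} = d - 51 = -51 + d$)
$41794 - \left(-21384 - T{\left(-120,-106 \right)}\right) = 41794 - \left(-21384 - \left(-51 - 120\right)\right) = 41794 - \left(-21384 - -171\right) = 41794 - \left(-21384 + 171\right) = 41794 - -21213 = 41794 + 21213 = 63007$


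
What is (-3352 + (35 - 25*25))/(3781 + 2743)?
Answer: -1971/3262 ≈ -0.60423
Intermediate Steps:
(-3352 + (35 - 25*25))/(3781 + 2743) = (-3352 + (35 - 625))/6524 = (-3352 - 590)*(1/6524) = -3942*1/6524 = -1971/3262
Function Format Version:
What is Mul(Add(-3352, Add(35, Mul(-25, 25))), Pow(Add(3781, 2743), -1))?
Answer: Rational(-1971, 3262) ≈ -0.60423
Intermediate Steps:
Mul(Add(-3352, Add(35, Mul(-25, 25))), Pow(Add(3781, 2743), -1)) = Mul(Add(-3352, Add(35, -625)), Pow(6524, -1)) = Mul(Add(-3352, -590), Rational(1, 6524)) = Mul(-3942, Rational(1, 6524)) = Rational(-1971, 3262)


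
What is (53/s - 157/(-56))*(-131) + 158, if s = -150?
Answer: -684521/4200 ≈ -162.98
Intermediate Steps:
(53/s - 157/(-56))*(-131) + 158 = (53/(-150) - 157/(-56))*(-131) + 158 = (53*(-1/150) - 157*(-1/56))*(-131) + 158 = (-53/150 + 157/56)*(-131) + 158 = (10291/4200)*(-131) + 158 = -1348121/4200 + 158 = -684521/4200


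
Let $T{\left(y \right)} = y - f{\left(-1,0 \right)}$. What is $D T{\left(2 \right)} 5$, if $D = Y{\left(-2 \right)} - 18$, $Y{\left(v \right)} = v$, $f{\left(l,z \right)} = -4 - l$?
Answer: $-500$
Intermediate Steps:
$D = -20$ ($D = -2 - 18 = -20$)
$T{\left(y \right)} = 3 + y$ ($T{\left(y \right)} = y - \left(-4 - -1\right) = y - \left(-4 + 1\right) = y - -3 = y + 3 = 3 + y$)
$D T{\left(2 \right)} 5 = - 20 \left(3 + 2\right) 5 = \left(-20\right) 5 \cdot 5 = \left(-100\right) 5 = -500$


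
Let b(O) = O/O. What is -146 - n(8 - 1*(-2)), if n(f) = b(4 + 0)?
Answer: -147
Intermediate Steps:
b(O) = 1
n(f) = 1
-146 - n(8 - 1*(-2)) = -146 - 1*1 = -146 - 1 = -147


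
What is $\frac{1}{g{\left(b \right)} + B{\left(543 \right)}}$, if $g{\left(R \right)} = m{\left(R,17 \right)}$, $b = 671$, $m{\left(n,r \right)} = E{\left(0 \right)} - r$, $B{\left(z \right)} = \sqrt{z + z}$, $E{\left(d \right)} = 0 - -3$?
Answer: $\frac{7}{445} + \frac{\sqrt{1086}}{890} \approx 0.052758$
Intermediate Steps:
$E{\left(d \right)} = 3$ ($E{\left(d \right)} = 0 + 3 = 3$)
$B{\left(z \right)} = \sqrt{2} \sqrt{z}$ ($B{\left(z \right)} = \sqrt{2 z} = \sqrt{2} \sqrt{z}$)
$m{\left(n,r \right)} = 3 - r$
$g{\left(R \right)} = -14$ ($g{\left(R \right)} = 3 - 17 = -14$)
$\frac{1}{g{\left(b \right)} + B{\left(543 \right)}} = \frac{1}{-14 + \sqrt{2} \sqrt{543}} = \frac{1}{-14 + \sqrt{1086}}$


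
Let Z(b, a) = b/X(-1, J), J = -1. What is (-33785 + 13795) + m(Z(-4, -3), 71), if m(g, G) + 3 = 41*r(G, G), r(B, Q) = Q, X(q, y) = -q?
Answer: -17082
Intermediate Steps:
Z(b, a) = b (Z(b, a) = b/((-1*(-1))) = b/1 = b*1 = b)
m(g, G) = -3 + 41*G
(-33785 + 13795) + m(Z(-4, -3), 71) = (-33785 + 13795) + (-3 + 41*71) = -19990 + (-3 + 2911) = -19990 + 2908 = -17082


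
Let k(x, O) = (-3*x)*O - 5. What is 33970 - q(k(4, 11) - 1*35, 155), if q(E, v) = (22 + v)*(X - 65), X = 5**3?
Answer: 23350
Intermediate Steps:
X = 125
k(x, O) = -5 - 3*O*x (k(x, O) = -3*O*x - 5 = -5 - 3*O*x)
q(E, v) = 1320 + 60*v (q(E, v) = (22 + v)*(125 - 65) = (22 + v)*60 = 1320 + 60*v)
33970 - q(k(4, 11) - 1*35, 155) = 33970 - (1320 + 60*155) = 33970 - (1320 + 9300) = 33970 - 1*10620 = 33970 - 10620 = 23350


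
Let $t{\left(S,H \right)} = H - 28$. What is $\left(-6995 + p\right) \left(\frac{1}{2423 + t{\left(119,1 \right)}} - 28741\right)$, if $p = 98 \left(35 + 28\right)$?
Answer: $\frac{56536880135}{2396} \approx 2.3596 \cdot 10^{7}$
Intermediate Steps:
$t{\left(S,H \right)} = -28 + H$ ($t{\left(S,H \right)} = H - 28 = -28 + H$)
$p = 6174$ ($p = 98 \cdot 63 = 6174$)
$\left(-6995 + p\right) \left(\frac{1}{2423 + t{\left(119,1 \right)}} - 28741\right) = \left(-6995 + 6174\right) \left(\frac{1}{2423 + \left(-28 + 1\right)} - 28741\right) = - 821 \left(\frac{1}{2423 - 27} - 28741\right) = - 821 \left(\frac{1}{2396} - 28741\right) = \left(-821\right) \left(- \frac{68863435}{2396}\right) = \frac{56536880135}{2396}$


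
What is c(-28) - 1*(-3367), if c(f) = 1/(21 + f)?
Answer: 23568/7 ≈ 3366.9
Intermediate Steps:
c(-28) - 1*(-3367) = 1/(21 - 28) - 1*(-3367) = 1/(-7) + 3367 = -1/7 + 3367 = 23568/7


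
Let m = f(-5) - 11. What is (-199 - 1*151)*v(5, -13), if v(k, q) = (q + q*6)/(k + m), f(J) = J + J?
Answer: -15925/8 ≈ -1990.6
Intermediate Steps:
f(J) = 2*J
m = -21 (m = 2*(-5) - 11 = -10 - 11 = -21)
v(k, q) = 7*q/(-21 + k) (v(k, q) = (q + q*6)/(k - 21) = (q + 6*q)/(-21 + k) = (7*q)/(-21 + k) = 7*q/(-21 + k))
(-199 - 1*151)*v(5, -13) = (-199 - 1*151)*(7*(-13)/(-21 + 5)) = (-199 - 151)*(7*(-13)/(-16)) = -2450*(-13)*(-1)/16 = -350*91/16 = -15925/8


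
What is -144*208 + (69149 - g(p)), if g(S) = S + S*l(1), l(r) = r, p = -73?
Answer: 39343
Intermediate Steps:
g(S) = 2*S (g(S) = S + S*1 = S + S = 2*S)
-144*208 + (69149 - g(p)) = -144*208 + (69149 - 2*(-73)) = -29952 + (69149 - 1*(-146)) = -29952 + (69149 + 146) = -29952 + 69295 = 39343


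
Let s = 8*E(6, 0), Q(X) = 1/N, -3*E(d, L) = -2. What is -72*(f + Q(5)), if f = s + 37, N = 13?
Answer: -39696/13 ≈ -3053.5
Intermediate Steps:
E(d, L) = ⅔ (E(d, L) = -⅓*(-2) = ⅔)
Q(X) = 1/13
s = 16/3 (s = 8*(⅔) = 16/3 ≈ 5.3333)
f = 127/3 (f = 16/3 + 37 = 127/3 ≈ 42.333)
-72*(f + Q(5)) = -72*(127/3 + 1/13) = -72*1654/39 = -39696/13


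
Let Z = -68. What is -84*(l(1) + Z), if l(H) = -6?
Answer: 6216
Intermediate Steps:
-84*(l(1) + Z) = -84*(-6 - 68) = -84*(-74) = 6216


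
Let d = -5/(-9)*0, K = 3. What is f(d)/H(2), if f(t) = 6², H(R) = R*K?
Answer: 6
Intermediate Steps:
d = 0 (d = -5*(-⅑)*0 = (5/9)*0 = 0)
H(R) = 3*R (H(R) = R*3 = 3*R)
f(t) = 36
f(d)/H(2) = 36/((3*2)) = 36/6 = 36*(⅙) = 6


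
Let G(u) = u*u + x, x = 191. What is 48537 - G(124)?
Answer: 32970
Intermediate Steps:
G(u) = 191 + u**2 (G(u) = u*u + 191 = u**2 + 191 = 191 + u**2)
48537 - G(124) = 48537 - (191 + 124**2) = 48537 - (191 + 15376) = 48537 - 1*15567 = 48537 - 15567 = 32970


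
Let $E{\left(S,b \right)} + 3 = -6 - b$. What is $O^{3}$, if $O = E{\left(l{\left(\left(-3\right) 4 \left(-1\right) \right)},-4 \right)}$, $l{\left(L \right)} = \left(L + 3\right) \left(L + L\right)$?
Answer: $-125$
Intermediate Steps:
$l{\left(L \right)} = 2 L \left(3 + L\right)$ ($l{\left(L \right)} = \left(3 + L\right) 2 L = 2 L \left(3 + L\right)$)
$E{\left(S,b \right)} = -9 - b$ ($E{\left(S,b \right)} = -3 - \left(6 + b\right) = -9 - b$)
$O = -5$ ($O = -9 - -4 = -9 + 4 = -5$)
$O^{3} = \left(-5\right)^{3} = -125$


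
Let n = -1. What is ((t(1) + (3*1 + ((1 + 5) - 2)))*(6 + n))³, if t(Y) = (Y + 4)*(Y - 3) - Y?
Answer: -8000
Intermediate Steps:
t(Y) = -Y + (-3 + Y)*(4 + Y) (t(Y) = (4 + Y)*(-3 + Y) - Y = (-3 + Y)*(4 + Y) - Y = -Y + (-3 + Y)*(4 + Y))
((t(1) + (3*1 + ((1 + 5) - 2)))*(6 + n))³ = (((-12 + 1²) + (3*1 + ((1 + 5) - 2)))*(6 - 1))³ = (((-12 + 1) + (3 + (6 - 2)))*5)³ = ((-11 + (3 + 4))*5)³ = ((-11 + 7)*5)³ = (-4*5)³ = (-20)³ = -8000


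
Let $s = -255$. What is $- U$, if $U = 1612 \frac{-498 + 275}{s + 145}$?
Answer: $- \frac{179738}{55} \approx -3268.0$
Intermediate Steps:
$U = \frac{179738}{55}$ ($U = 1612 \frac{-498 + 275}{-255 + 145} = 1612 \left(- \frac{223}{-110}\right) = 1612 \left(\left(-223\right) \left(- \frac{1}{110}\right)\right) = 1612 \cdot \frac{223}{110} = \frac{179738}{55} \approx 3268.0$)
$- U = \left(-1\right) \frac{179738}{55} = - \frac{179738}{55}$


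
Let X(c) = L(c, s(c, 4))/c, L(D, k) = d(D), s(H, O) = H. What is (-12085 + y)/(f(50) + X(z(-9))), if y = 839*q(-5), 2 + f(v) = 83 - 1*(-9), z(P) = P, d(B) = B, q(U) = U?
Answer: -16280/91 ≈ -178.90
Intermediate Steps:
L(D, k) = D
f(v) = 90 (f(v) = -2 + (83 - 1*(-9)) = -2 + (83 + 9) = -2 + 92 = 90)
y = -4195 (y = 839*(-5) = -4195)
X(c) = 1 (X(c) = c/c = 1)
(-12085 + y)/(f(50) + X(z(-9))) = (-12085 - 4195)/(90 + 1) = -16280/91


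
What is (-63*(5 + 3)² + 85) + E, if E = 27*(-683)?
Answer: -22388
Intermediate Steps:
E = -18441
(-63*(5 + 3)² + 85) + E = (-63*(5 + 3)² + 85) - 18441 = (-63*8² + 85) - 18441 = (-63*64 + 85) - 18441 = (-4032 + 85) - 18441 = -3947 - 18441 = -22388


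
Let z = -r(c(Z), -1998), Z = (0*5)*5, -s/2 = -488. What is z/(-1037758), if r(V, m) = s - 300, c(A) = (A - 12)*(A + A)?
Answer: 338/518879 ≈ 0.00065140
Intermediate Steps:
s = 976 (s = -2*(-488) = 976)
Z = 0 (Z = 0*5 = 0)
c(A) = 2*A*(-12 + A) (c(A) = (-12 + A)*(2*A) = 2*A*(-12 + A))
r(V, m) = 676 (r(V, m) = 976 - 300 = 676)
z = -676 (z = -1*676 = -676)
z/(-1037758) = -676/(-1037758) = -676*(-1/1037758) = 338/518879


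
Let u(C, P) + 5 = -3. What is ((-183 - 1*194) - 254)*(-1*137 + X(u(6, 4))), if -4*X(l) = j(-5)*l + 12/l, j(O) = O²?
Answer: 437283/8 ≈ 54660.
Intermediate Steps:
u(C, P) = -8 (u(C, P) = -5 - 3 = -8)
X(l) = -3/l - 25*l/4 (X(l) = -((-5)²*l + 12/l)/4 = -(25*l + 12/l)/4 = -(12/l + 25*l)/4 = -3/l - 25*l/4)
((-183 - 1*194) - 254)*(-1*137 + X(u(6, 4))) = ((-183 - 1*194) - 254)*(-1*137 + (-3/(-8) - 25/4*(-8))) = ((-183 - 194) - 254)*(-137 + (-3*(-⅛) + 50)) = (-377 - 254)*(-137 + (3/8 + 50)) = -631*(-137 + 403/8) = -631*(-693/8) = 437283/8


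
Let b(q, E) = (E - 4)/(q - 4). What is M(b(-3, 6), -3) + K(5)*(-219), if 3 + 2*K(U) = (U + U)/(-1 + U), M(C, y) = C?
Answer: 1525/28 ≈ 54.464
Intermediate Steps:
b(q, E) = (-4 + E)/(-4 + q)
K(U) = -3/2 + U/(-1 + U) (K(U) = -3/2 + ((U + U)/(-1 + U))/2 = -3/2 + ((2*U)/(-1 + U))/2 = -3/2 + (2*U/(-1 + U))/2 = -3/2 + U/(-1 + U))
M(b(-3, 6), -3) + K(5)*(-219) = (-4 + 6)/(-4 - 3) + ((3 - 1*5)/(2*(-1 + 5)))*(-219) = 2/(-7) + ((½)*(3 - 5)/4)*(-219) = -⅐*2 + ((½)*(¼)*(-2))*(-219) = -2/7 - ¼*(-219) = -2/7 + 219/4 = 1525/28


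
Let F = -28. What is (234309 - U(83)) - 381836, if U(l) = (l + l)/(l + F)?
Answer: -8114151/55 ≈ -1.4753e+5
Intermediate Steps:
U(l) = 2*l/(-28 + l) (U(l) = (l + l)/(l - 28) = (2*l)/(-28 + l) = 2*l/(-28 + l))
(234309 - U(83)) - 381836 = (234309 - 2*83/(-28 + 83)) - 381836 = (234309 - 2*83/55) - 381836 = (234309 - 1*166/55) - 381836 = (234309 - 166/55) - 381836 = 12886829/55 - 381836 = -8114151/55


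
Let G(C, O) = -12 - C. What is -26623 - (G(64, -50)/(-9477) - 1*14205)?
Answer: -117685462/9477 ≈ -12418.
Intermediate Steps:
-26623 - (G(64, -50)/(-9477) - 1*14205) = -26623 - ((-12 - 1*64)/(-9477) - 1*14205) = -26623 - ((-12 - 64)*(-1/9477) - 14205) = -26623 - (-76*(-1/9477) - 14205) = -26623 - (76/9477 - 14205) = -26623 - 1*(-134620709/9477) = -26623 + 134620709/9477 = -117685462/9477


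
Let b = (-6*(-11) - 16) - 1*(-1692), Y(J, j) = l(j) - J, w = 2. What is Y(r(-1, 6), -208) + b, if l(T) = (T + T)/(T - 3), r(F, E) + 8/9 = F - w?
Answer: 3319187/1899 ≈ 1747.9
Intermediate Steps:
r(F, E) = -26/9 + F (r(F, E) = -8/9 + (F - 1*2) = -8/9 + (F - 2) = -8/9 + (-2 + F) = -26/9 + F)
l(T) = 2*T/(-3 + T) (l(T) = (2*T)/(-3 + T) = 2*T/(-3 + T))
Y(J, j) = -J + 2*j/(-3 + j) (Y(J, j) = 2*j/(-3 + j) - J = -J + 2*j/(-3 + j))
b = 1742 (b = (66 - 16) + 1692 = 50 + 1692 = 1742)
Y(r(-1, 6), -208) + b = (2*(-208) - (-26/9 - 1)*(-3 - 208))/(-3 - 208) + 1742 = (-416 - 1*(-35/9)*(-211))/(-211) + 1742 = -(-416 - 7385/9)/211 + 1742 = -1/211*(-11129/9) + 1742 = 11129/1899 + 1742 = 3319187/1899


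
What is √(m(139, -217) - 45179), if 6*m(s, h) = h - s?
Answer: I*√407145/3 ≈ 212.69*I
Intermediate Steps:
m(s, h) = -s/6 + h/6 (m(s, h) = (h - s)/6 = -s/6 + h/6)
√(m(139, -217) - 45179) = √((-⅙*139 + (⅙)*(-217)) - 45179) = √((-139/6 - 217/6) - 45179) = √(-178/3 - 45179) = √(-135715/3) = I*√407145/3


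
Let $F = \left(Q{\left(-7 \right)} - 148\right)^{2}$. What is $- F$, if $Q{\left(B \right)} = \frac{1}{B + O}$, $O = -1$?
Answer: $- \frac{1404225}{64} \approx -21941.0$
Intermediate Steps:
$Q{\left(B \right)} = \frac{1}{-1 + B}$ ($Q{\left(B \right)} = \frac{1}{B - 1} = \frac{1}{-1 + B}$)
$F = \frac{1404225}{64}$ ($F = \left(\frac{1}{-1 - 7} - 148\right)^{2} = \left(\frac{1}{-8} - 148\right)^{2} = \left(- \frac{1}{8} - 148\right)^{2} = \left(- \frac{1185}{8}\right)^{2} = \frac{1404225}{64} \approx 21941.0$)
$- F = \left(-1\right) \frac{1404225}{64} = - \frac{1404225}{64}$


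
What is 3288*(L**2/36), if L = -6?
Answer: 3288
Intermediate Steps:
3288*(L**2/36) = 3288*((-6)**2/36) = 3288*(36*(1/36)) = 3288*1 = 3288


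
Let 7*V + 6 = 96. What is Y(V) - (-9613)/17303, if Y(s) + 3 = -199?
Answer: -3485593/17303 ≈ -201.44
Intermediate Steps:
V = 90/7 (V = -6/7 + (1/7)*96 = -6/7 + 96/7 = 90/7 ≈ 12.857)
Y(s) = -202 (Y(s) = -3 - 199 = -202)
Y(V) - (-9613)/17303 = -202 - (-9613)/17303 = -202 - 1*(-9613/17303) = -202 + 9613/17303 = -3485593/17303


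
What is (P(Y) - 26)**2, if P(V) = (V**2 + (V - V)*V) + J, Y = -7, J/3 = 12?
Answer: 3481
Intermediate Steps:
J = 36 (J = 3*12 = 36)
P(V) = 36 + V**2 (P(V) = (V**2 + (V - V)*V) + 36 = (V**2 + 0*V) + 36 = (V**2 + 0) + 36 = V**2 + 36 = 36 + V**2)
(P(Y) - 26)**2 = ((36 + (-7)**2) - 26)**2 = ((36 + 49) - 26)**2 = (85 - 26)**2 = 59**2 = 3481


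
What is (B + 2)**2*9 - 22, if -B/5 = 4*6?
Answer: 125294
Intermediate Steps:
B = -120 (B = -20*6 = -5*24 = -120)
(B + 2)**2*9 - 22 = (-120 + 2)**2*9 - 22 = (-118)**2*9 - 22 = 13924*9 - 22 = 125316 - 22 = 125294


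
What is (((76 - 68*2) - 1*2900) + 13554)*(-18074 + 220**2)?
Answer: 321273644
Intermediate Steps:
(((76 - 68*2) - 1*2900) + 13554)*(-18074 + 220**2) = (((76 - 136) - 2900) + 13554)*(-18074 + 48400) = ((-60 - 2900) + 13554)*30326 = (-2960 + 13554)*30326 = 10594*30326 = 321273644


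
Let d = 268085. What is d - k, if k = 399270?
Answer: -131185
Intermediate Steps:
d - k = 268085 - 1*399270 = 268085 - 399270 = -131185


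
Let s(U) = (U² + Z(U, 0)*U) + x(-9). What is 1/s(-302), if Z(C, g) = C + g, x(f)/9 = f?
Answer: 1/182327 ≈ 5.4847e-6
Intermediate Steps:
x(f) = 9*f
s(U) = -81 + 2*U² (s(U) = (U² + (U + 0)*U) + 9*(-9) = (U² + U*U) - 81 = (U² + U²) - 81 = 2*U² - 81 = -81 + 2*U²)
1/s(-302) = 1/(-81 + 2*(-302)²) = 1/(-81 + 2*91204) = 1/(-81 + 182408) = 1/182327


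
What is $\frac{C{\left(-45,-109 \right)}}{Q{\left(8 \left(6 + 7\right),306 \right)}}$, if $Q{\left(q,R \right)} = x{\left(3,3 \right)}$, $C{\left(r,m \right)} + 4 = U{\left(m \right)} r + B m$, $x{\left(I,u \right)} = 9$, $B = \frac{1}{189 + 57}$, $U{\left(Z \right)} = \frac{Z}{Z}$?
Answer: $- \frac{12163}{2214} \approx -5.4937$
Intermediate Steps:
$U{\left(Z \right)} = 1$
$B = \frac{1}{246} \approx 0.004065$
$C{\left(r,m \right)} = -4 + r + \frac{m}{246}$ ($C{\left(r,m \right)} = -4 + \left(1 r + \frac{m}{246}\right) = -4 + \left(r + \frac{m}{246}\right) = -4 + r + \frac{m}{246}$)
$Q{\left(q,R \right)} = 9$
$\frac{C{\left(-45,-109 \right)}}{Q{\left(8 \left(6 + 7\right),306 \right)}} = \frac{-4 - 45 + \frac{1}{246} \left(-109\right)}{9} = \left(-4 - 45 - \frac{109}{246}\right) \frac{1}{9} = \left(- \frac{12163}{246}\right) \frac{1}{9} = - \frac{12163}{2214}$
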